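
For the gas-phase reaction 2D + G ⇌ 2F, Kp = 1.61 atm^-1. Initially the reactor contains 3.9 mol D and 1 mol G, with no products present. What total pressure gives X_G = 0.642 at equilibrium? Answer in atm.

Take 1 mol G as basis and let X be its fractional conversion, so ξ = X.
At extent ξ: n_D = 3.9 − 2X; n_G = 1 − X; n_F = 2X.
Total moles n_T = 4.9 − X.
Kp = p_F^2 / (p_D^2 p_G) with p_i = (n_i/n_T)·P.
At X = 0.642: the mole-fraction product g(X) = Π y_i^ν_i = 2.865. Since Kp = g(X)·P^{-1}, P = (g/Kp)^(1/1) = (2.865/1.61)^(1/1) = 1.78 atm.

P = 1.78 atm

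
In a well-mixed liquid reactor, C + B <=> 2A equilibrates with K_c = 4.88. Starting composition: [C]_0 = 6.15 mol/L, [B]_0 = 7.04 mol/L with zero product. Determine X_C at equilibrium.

X = 0.560

Let X = conversion of C; extent ξ = 6.15·X mol/L.
Concentrations: [C] = 6.15 − 6.15X; [B] = 7.04 − 6.15X; [A] = 12.3X.
K_c = [A]^2 / ([C] [B]).
This equals 4.88 at X = 0.560 (the root in 0 < X < 1).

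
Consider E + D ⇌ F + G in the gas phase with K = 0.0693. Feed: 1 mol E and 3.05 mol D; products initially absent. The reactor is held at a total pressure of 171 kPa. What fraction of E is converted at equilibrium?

X = 0.349

Basis: 1 mol E initially; let X = conversion of E. Extent ξ = X.
Species balance: n_E = 1 − X; n_D = 3.05 − X; n_F = X; n_G = X.
Total moles n_T = 4.05 (Δν = 0, constant).
y_i = n_i/n_T, p_i = y_i·P. K = p_F p_G / (p_E p_D).
Equating to 0.0693 and solving on 0 < X < 1: X = 0.349.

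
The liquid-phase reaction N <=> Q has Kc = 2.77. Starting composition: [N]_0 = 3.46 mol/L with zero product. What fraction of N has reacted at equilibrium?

Let X = conversion of N; extent ξ = 3.46·X mol/L.
Concentrations: [N] = 3.46 − 3.46X; [Q] = 3.46X.
Kc = [Q] / ([N]).
Equating to 2.77: the physical root is X = 0.735.

X = 0.735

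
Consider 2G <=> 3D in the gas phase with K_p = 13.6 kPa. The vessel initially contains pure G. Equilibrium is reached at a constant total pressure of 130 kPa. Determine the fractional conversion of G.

Take 1 mol G as basis and let X be its fractional conversion, so ξ = 0.5X.
Mole table: n_G = 1 − X; n_D = 1.5X.
Total moles n_T = 1 + 0.5X.
With p_i = (n_i/n_T)P, K_p = p_D^3 / (p_G^2).
Equating to 13.6 kPa and solving on 0 < X < 1: X = 0.266.

X = 0.266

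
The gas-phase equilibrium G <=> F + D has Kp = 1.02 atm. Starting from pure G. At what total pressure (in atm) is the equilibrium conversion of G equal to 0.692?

Take 1 mol G as basis and let X be its fractional conversion, so ξ = X.
Species balance: n_G = 1 − X; n_F = X; n_D = X.
Total moles n_T = 1 + X.
Kp = p_F p_D / (p_G) with p_i = (n_i/n_T)·P.
At X = 0.692: the mole-fraction product g(X) = Π y_i^ν_i = 0.9189. Since Kp = g(X)·P^{1}, P = (Kp/g)^(1/1) = (1.02/0.9189)^(1/1) = 1.11 atm.

P = 1.11 atm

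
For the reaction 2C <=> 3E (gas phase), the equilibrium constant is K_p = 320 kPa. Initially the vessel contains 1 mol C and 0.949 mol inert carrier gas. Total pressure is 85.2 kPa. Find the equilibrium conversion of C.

Let X = conversion of C (basis 1 mol C); extent of reaction ξ = 0.5X.
Moles: n_C = 1 − X; n_E = 1.5X; n_I = 0.949 (inert).
Summing: n_T = 1.95 + 0.5X.
Mole fractions y_i = n_i/n_T; K_p = p_E^3 / (p_C^2) with p_i = y_i·P.
This yields a degree-3 equation in X; solving on (0,1), X = 0.662.

X = 0.662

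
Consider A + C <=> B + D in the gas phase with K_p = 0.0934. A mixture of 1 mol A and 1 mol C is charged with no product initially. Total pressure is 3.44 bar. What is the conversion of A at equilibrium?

X = 0.234

Let X = conversion of A (basis 1 mol A); extent of reaction ξ = X.
Moles: n_A = 1 − X; n_C = 1 − X; n_B = X; n_D = X.
Total moles n_T = 2 (Δν = 0, constant).
Mole fractions y_i = n_i/n_T; K_p = p_B p_D / (p_A p_C) with p_i = y_i·P.
This yields a degree-2 equation in X; solving on (0,1), X = 0.234.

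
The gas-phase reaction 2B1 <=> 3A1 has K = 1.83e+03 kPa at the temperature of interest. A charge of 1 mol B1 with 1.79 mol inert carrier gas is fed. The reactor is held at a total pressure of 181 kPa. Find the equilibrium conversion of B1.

Let X = conversion of B1 (basis 1 mol B1); extent of reaction ξ = 0.5X.
Mole table: n_B1 = 1 − X; n_A1 = 1.5X; n_I = 1.79 (inert).
n_T = Σnᵢ = 2.79 + 0.5X.
Mole fractions y_i = n_i/n_T; K = p_A1^3 / (p_B1^2) with p_i = y_i·P.
Substituting and setting equal to 1.83e+03 kPa gives a polynomial in X; the root in (0,1) is X = 0.778.

X = 0.778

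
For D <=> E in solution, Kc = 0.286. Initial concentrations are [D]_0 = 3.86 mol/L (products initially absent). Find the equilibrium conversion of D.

Let X = conversion of D; extent ξ = 3.86·X mol/L.
Concentrations: [D] = 3.86 − 3.86X; [E] = 3.86X.
Kc = [E] / ([D]).
Equating to 0.286: the physical root is X = 0.222.

X = 0.222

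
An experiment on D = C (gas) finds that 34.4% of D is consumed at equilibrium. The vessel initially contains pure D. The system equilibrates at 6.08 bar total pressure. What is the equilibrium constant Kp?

Kp = 0.524

Basis: 1 mol D initially; let X = conversion of D. Extent ξ = X.
At extent ξ: n_D = 1 − X; n_C = X.
Total moles n_T = 1 (Δν = 0, constant).
At X = 0.344: n_D = 0.656, n_C = 0.344, n_T = 1.
p_i = (n_i/n_T)·P. Kp = p_C / (p_D) = 0.524.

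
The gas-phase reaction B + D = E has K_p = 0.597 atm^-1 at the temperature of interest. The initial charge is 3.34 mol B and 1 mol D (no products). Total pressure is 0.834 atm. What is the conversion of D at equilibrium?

Let X = conversion of D (basis 1 mol D); extent of reaction ξ = X.
Moles: n_B = 3.34 − X; n_D = 1 − X; n_E = X.
n_T = Σnᵢ = 4.34 − X.
y_i = n_i/n_T, p_i = y_i·P. K_p = p_E / (p_B p_D).
Setting this equal to 0.597 atm^-1 and taking the physical root (0 < X < 1) gives X = 0.273.

X = 0.273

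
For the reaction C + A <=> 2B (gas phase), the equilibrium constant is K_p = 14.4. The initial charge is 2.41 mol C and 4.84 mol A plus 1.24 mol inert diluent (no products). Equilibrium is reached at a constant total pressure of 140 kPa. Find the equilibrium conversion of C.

Basis: 2.41 mol C initially; let X = conversion of C. Extent ξ = 2.41X.
Moles: n_C = 2.41 − 2.41X; n_A = 4.84 − 2.41X; n_B = 4.82X; n_I = 1.24 (inert).
Since Δν = 0, n_T = 8.49 throughout.
With p_i = (n_i/n_T)P, K_p = p_B^2 / (p_C p_A).
This yields a degree-2 equation in X; solving on (0,1), X = 0.835.

X = 0.835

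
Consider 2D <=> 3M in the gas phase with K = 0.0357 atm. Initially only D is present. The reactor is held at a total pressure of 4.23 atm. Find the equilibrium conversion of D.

X = 0.127

Let X = conversion of D (basis 1 mol D); extent of reaction ξ = 0.5X.
At extent ξ: n_D = 1 − X; n_M = 1.5X.
n_T = Σnᵢ = 1 + 0.5X.
With p_i = (n_i/n_T)P, K = p_M^3 / (p_D^2).
Substituting and setting equal to 0.0357 atm gives a polynomial in X; the root in (0,1) is X = 0.127.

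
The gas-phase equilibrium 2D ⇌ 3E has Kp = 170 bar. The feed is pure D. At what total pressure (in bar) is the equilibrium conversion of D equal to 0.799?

Basis: 1 mol D initially; let X = conversion of D. Extent ξ = 0.5X.
Species balance: n_D = 1 − X; n_E = 1.5X.
Summing: n_T = 1 + 0.5X.
Kp = p_E^3 / (p_D^2) with p_i = (n_i/n_T)·P.
At X = 0.799: the mole-fraction product g(X) = Π y_i^ν_i = 30.45. Since Kp = g(X)·P^{1}, P = (Kp/g)^(1/1) = (170/30.45)^(1/1) = 5.58 bar.

P = 5.58 bar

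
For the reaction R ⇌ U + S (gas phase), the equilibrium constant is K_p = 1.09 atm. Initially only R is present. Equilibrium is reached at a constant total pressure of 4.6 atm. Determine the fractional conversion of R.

Basis: 1 mol R initially; let X = conversion of R. Extent ξ = X.
At extent ξ: n_R = 1 − X; n_U = X; n_S = X.
n_T = Σnᵢ = 1 + X.
Mole fractions y_i = n_i/n_T; K_p = p_U p_S / (p_R) with p_i = y_i·P.
This yields a degree-2 equation in X; solving on (0,1), X = 0.438.

X = 0.438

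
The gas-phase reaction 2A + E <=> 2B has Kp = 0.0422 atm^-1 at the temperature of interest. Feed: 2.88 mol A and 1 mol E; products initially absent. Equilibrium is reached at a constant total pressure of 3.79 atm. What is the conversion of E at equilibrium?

Basis: 1 mol E initially; let X = conversion of E. Extent ξ = X.
Moles: n_A = 2.88 − 2X; n_E = 1 − X; n_B = 2X.
Total moles n_T = 3.88 − X.
Mole fractions y_i = n_i/n_T; Kp = p_B^2 / (p_A^2 p_E) with p_i = y_i·P.
This yields a degree-3 equation in X; solving on (0,1), X = 0.224.

X = 0.224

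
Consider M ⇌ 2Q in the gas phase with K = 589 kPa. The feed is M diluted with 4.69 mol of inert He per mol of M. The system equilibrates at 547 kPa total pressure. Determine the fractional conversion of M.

Let X = conversion of M (basis 1 mol M); extent of reaction ξ = X.
Mole table: n_M = 1 − X; n_Q = 2X; n_I = 4.69 (inert).
n_T = Σnᵢ = 5.69 + X.
y_i = n_i/n_T, p_i = y_i·P. K = p_Q^2 / (p_M).
This yields a degree-2 equation in X; solving on (0,1), X = 0.709.

X = 0.709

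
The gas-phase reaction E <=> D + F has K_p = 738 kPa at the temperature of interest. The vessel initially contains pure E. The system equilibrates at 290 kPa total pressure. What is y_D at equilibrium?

y_D = 0.459

Basis: 1 mol E initially; let X = conversion of E. Extent ξ = X.
Mole table: n_E = 1 − X; n_D = X; n_F = X.
Total moles n_T = 1 + X.
With p_i = (n_i/n_T)P, K_p = p_D p_F / (p_E).
Equating to 738 kPa and solving on 0 < X < 1: X = 0.847.
Then n_D = 0.847, n_T = 1.85, so y_D = 0.459.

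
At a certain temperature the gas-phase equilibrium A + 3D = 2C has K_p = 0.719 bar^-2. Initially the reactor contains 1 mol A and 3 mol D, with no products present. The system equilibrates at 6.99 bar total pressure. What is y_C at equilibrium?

Basis: 1 mol A initially; let X = conversion of A. Extent ξ = X.
Mole table: n_A = 1 − X; n_D = 3 − 3X; n_C = 2X.
n_T = Σnᵢ = 4 − 2X.
Mole fractions y_i = n_i/n_T; K_p = p_C^2 / (p_A p_D^3) with p_i = y_i·P.
This yields a degree-4 equation in X; solving on (0,1), X = 0.661.
Then n_C = 1.32, n_T = 2.68, so y_C = 0.494.

y_C = 0.494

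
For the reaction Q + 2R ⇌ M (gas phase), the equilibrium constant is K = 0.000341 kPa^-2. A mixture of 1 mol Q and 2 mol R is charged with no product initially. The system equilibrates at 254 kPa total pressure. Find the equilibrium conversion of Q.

Basis: 1 mol Q initially; let X = conversion of Q. Extent ξ = X.
At extent ξ: n_Q = 1 − X; n_R = 2 − 2X; n_M = X.
Summing: n_T = 3 − 2X.
y_i = n_i/n_T, p_i = y_i·P. K = p_M / (p_Q p_R^2).
This yields a degree-3 equation in X; solving on (0,1), X = 0.730.

X = 0.730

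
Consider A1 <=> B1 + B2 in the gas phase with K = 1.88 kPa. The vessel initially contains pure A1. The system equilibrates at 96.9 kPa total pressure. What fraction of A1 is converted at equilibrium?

Basis: 1 mol A1 initially; let X = conversion of A1. Extent ξ = X.
At extent ξ: n_A1 = 1 − X; n_B1 = X; n_B2 = X.
n_T = Σnᵢ = 1 + X.
Mole fractions y_i = n_i/n_T; K = p_B1 p_B2 / (p_A1) with p_i = y_i·P.
Setting this equal to 1.88 kPa and taking the physical root (0 < X < 1) gives X = 0.138.

X = 0.138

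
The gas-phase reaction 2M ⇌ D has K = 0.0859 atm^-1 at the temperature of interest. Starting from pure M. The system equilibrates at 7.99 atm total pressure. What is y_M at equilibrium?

Take 1 mol M as basis and let X be its fractional conversion, so ξ = 0.5X.
Species balance: n_M = 1 − X; n_D = 0.5X.
n_T = Σnᵢ = 1 − 0.5X.
With p_i = (n_i/n_T)P, K = p_D / (p_M^2).
Substituting and setting equal to 0.0859 atm^-1 gives a polynomial in X; the root in (0,1) is X = 0.483.
Then n_M = 0.517, n_T = 0.758, so y_M = 0.681.

y_M = 0.681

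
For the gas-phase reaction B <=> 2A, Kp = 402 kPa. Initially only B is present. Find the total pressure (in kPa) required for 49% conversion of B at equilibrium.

P = 318 kPa

Let X = conversion of B (basis 1 mol B); extent of reaction ξ = X.
Moles: n_B = 1 − X; n_A = 2X.
n_T = Σnᵢ = 1 + X.
Kp = p_A^2 / (p_B) with p_i = (n_i/n_T)·P.
At X = 0.49: the mole-fraction product g(X) = Π y_i^ν_i = 1.264. Since Kp = g(X)·P^{1}, P = (Kp/g)^(1/1) = (402/1.264)^(1/1) = 318 kPa.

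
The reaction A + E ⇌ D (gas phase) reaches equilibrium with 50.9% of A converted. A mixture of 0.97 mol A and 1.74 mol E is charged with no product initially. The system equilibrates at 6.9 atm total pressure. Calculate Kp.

Take 0.97 mol A as basis and let X be its fractional conversion, so ξ = 0.97X.
At extent ξ: n_A = 0.97 − 0.97X; n_E = 1.74 − 0.97X; n_D = 0.97X.
Total moles n_T = 2.71 − 0.97X.
At X = 0.509: n_A = 0.476, n_E = 1.25, n_D = 0.494, n_T = 2.22.
p_i = (n_i/n_T)·P. Kp = p_D / (p_A p_E) = 0.267 atm^-1.

Kp = 0.267 atm^-1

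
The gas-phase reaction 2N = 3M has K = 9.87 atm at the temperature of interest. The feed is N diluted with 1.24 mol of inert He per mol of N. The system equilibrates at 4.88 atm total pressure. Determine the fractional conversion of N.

X = 0.612

Basis: 1 mol N initially; let X = conversion of N. Extent ξ = 0.5X.
Moles: n_N = 1 − X; n_M = 1.5X; n_I = 1.24 (inert).
Total moles n_T = 2.24 + 0.5X.
y_i = n_i/n_T, p_i = y_i·P. K = p_M^3 / (p_N^2).
Setting this equal to 9.87 atm and taking the physical root (0 < X < 1) gives X = 0.612.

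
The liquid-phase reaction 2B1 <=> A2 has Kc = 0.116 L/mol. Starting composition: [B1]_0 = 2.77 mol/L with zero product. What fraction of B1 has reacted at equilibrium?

X = 0.308

Let X = conversion of B1; extent ξ = 2.77X/2 mol/L.
Concentrations: [B1] = 2.77 − 2.77X; [A2] = 1.39X.
Kc = [A2] / ([B1]^2).
This equals 0.116 at X = 0.308 (the root in 0 < X < 1).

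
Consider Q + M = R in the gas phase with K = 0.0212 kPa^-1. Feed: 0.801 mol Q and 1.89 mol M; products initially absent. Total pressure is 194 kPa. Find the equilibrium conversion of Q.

Basis: 0.801 mol Q initially; let X = conversion of Q. Extent ξ = 0.801X.
At extent ξ: n_Q = 0.801 − 0.801X; n_M = 1.89 − 0.801X; n_R = 0.801X.
Summing: n_T = 2.69 − 0.801X.
y_i = n_i/n_T, p_i = y_i·P. K = p_R / (p_Q p_M).
Setting this equal to 0.0212 kPa^-1 and taking the physical root (0 < X < 1) gives X = 0.719.

X = 0.719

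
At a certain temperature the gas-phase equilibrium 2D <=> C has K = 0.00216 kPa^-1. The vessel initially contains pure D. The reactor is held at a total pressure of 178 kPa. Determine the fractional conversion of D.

Let X = conversion of D (basis 1 mol D); extent of reaction ξ = 0.5X.
Moles: n_D = 1 − X; n_C = 0.5X.
n_T = Σnᵢ = 1 − 0.5X.
Mole fractions y_i = n_i/n_T; K = p_C / (p_D^2) with p_i = y_i·P.
This yields a degree-2 equation in X; solving on (0,1), X = 0.372.

X = 0.372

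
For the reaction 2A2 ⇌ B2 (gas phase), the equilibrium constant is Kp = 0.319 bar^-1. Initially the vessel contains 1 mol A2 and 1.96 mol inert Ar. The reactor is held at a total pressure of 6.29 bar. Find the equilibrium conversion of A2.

Take 1 mol A2 as basis and let X be its fractional conversion, so ξ = 0.5X.
Mole table: n_A2 = 1 − X; n_B2 = 0.5X; n_I = 1.96 (inert).
Total moles n_T = 2.96 − 0.5X.
y_i = n_i/n_T, p_i = y_i·P. Kp = p_B2 / (p_A2^2).
This yields a degree-2 equation in X; solving on (0,1), X = 0.448.

X = 0.448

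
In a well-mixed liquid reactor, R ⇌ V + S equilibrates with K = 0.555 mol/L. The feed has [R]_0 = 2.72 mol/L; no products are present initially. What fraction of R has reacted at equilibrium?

X = 0.361

Let X = conversion of R; extent ξ = 2.72·X mol/L.
Concentrations: [R] = 2.72 − 2.72X; [V] = 2.72X; [S] = 2.72X.
K = [V] [S] / ([R]).
Solving K = 0.555 for X ∈ (0,1): X = 0.361.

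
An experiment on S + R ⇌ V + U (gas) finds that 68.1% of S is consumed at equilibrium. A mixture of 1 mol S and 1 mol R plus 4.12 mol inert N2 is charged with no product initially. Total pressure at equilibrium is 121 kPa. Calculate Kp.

Kp = 4.56

Basis: 1 mol S initially; let X = conversion of S. Extent ξ = X.
At extent ξ: n_S = 1 − X; n_R = 1 − X; n_V = X; n_U = X; n_I = 4.12 (inert).
n_T stays at 6.12 (no change in mole number).
At X = 0.681: n_S = 0.319, n_R = 0.319, n_V = 0.681, n_U = 0.681, n_T = 6.12.
p_i = (n_i/n_T)·P. Kp = p_V p_U / (p_S p_R) = 4.56.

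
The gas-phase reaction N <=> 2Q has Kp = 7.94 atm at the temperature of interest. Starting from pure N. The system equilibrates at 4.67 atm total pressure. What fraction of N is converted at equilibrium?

Take 1 mol N as basis and let X be its fractional conversion, so ξ = X.
Moles: n_N = 1 − X; n_Q = 2X.
Total moles n_T = 1 + X.
y_i = n_i/n_T, p_i = y_i·P. Kp = p_Q^2 / (p_N).
Substituting and setting equal to 7.94 atm gives a polynomial in X; the root in (0,1) is X = 0.546.

X = 0.546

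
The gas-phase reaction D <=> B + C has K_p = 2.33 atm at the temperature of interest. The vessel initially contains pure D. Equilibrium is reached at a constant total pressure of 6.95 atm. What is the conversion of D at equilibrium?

X = 0.501

Basis: 1 mol D initially; let X = conversion of D. Extent ξ = X.
Species balance: n_D = 1 − X; n_B = X; n_C = X.
n_T = Σnᵢ = 1 + X.
Mole fractions y_i = n_i/n_T; K_p = p_B p_C / (p_D) with p_i = y_i·P.
This yields a degree-2 equation in X; solving on (0,1), X = 0.501.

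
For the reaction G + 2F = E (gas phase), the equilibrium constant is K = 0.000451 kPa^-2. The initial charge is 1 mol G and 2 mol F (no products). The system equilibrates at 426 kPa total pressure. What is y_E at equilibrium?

Take 1 mol G as basis and let X be its fractional conversion, so ξ = X.
Moles: n_G = 1 − X; n_F = 2 − 2X; n_E = X.
Total moles n_T = 3 − 2X.
y_i = n_i/n_T, p_i = y_i·P. K = p_E / (p_G p_F^2).
Substituting and setting equal to 0.000451 kPa^-2 gives a polynomial in X; the root in (0,1) is X = 0.835.
Then n_E = 0.835, n_T = 1.33, so y_E = 0.627.

y_E = 0.627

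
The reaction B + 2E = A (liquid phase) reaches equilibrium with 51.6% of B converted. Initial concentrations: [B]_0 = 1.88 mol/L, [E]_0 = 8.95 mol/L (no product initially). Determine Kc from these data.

Let X = conversion of B.
Concentrations: [B] = 1.88 − 1.88X; [E] = 8.95 − 3.76X; [A] = 1.88X.
At X = 0.516: [B] = 0.91, [E] = 7.01, [A] = 0.97.
Kc = [A] / ([B] [E]^2) = 0.0217 (mol/L)^-2.

Kc = 0.0217 (mol/L)^-2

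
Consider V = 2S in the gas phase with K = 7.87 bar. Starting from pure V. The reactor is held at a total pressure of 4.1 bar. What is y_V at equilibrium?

Let X = conversion of V (basis 1 mol V); extent of reaction ξ = X.
Mole table: n_V = 1 − X; n_S = 2X.
Total moles n_T = 1 + X.
Mole fractions y_i = n_i/n_T; K = p_S^2 / (p_V) with p_i = y_i·P.
This yields a degree-2 equation in X; solving on (0,1), X = 0.569.
Then n_V = 0.431, n_T = 1.57, so y_V = 0.274.

y_V = 0.274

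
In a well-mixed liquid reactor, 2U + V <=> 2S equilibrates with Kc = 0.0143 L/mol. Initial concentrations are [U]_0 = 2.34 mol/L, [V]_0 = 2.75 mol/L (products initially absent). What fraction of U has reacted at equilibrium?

Let X = conversion of U; extent ξ = 2.34X/2 mol/L.
Concentrations: [U] = 2.34 − 2.34X; [V] = 2.75 − 1.17X; [S] = 2.34X.
Kc = [S]^2 / ([U]^2 [V]).
Setting equal to 0.0143 and solving for X on (0,1) gives X = 0.161.

X = 0.161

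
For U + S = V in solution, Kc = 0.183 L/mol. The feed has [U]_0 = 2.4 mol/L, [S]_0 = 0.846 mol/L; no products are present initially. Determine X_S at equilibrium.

X = 0.283

Let X = conversion of S; extent ξ = 0.846·X mol/L.
Concentrations: [U] = 2.4 − 0.846X; [S] = 0.846 − 0.846X; [V] = 0.846X.
Kc = [V] / ([U] [S]).
Solving Kc = 0.183 for X ∈ (0,1): X = 0.283.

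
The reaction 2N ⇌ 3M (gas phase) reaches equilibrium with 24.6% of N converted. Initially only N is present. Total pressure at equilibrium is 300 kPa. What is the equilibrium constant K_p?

Basis: 1 mol N initially; let X = conversion of N. Extent ξ = 0.5X.
Mole table: n_N = 1 − X; n_M = 1.5X.
n_T = Σnᵢ = 1 + 0.5X.
At X = 0.246: n_N = 0.754, n_M = 0.369, n_T = 1.12.
p_i = (n_i/n_T)·P. K_p = p_M^3 / (p_N^2) = 23.6 kPa.

K_p = 23.6 kPa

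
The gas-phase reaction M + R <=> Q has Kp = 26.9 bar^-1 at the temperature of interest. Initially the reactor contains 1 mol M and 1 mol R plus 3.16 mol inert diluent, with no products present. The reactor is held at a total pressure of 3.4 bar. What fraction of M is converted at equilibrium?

X = 0.804

Basis: 1 mol M initially; let X = conversion of M. Extent ξ = X.
At extent ξ: n_M = 1 − X; n_R = 1 − X; n_Q = X; n_I = 3.16 (inert).
n_T = Σnᵢ = 5.16 − X.
With p_i = (n_i/n_T)P, Kp = p_Q / (p_M p_R).
Substituting and setting equal to 26.9 bar^-1 gives a polynomial in X; the root in (0,1) is X = 0.804.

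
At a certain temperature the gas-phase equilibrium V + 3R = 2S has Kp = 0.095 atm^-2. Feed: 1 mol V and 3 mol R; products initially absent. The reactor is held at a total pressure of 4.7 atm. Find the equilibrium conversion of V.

X = 0.411

Let X = conversion of V (basis 1 mol V); extent of reaction ξ = X.
At extent ξ: n_V = 1 − X; n_R = 3 − 3X; n_S = 2X.
Summing: n_T = 4 − 2X.
y_i = n_i/n_T, p_i = y_i·P. Kp = p_S^2 / (p_V p_R^3).
Equating to 0.095 atm^-2 and solving on 0 < X < 1: X = 0.411.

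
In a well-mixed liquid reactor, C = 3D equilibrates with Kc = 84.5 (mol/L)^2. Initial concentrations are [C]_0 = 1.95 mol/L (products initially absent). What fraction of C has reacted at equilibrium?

X = 0.656

Let X = conversion of C; extent ξ = 1.95·X mol/L.
Concentrations: [C] = 1.95 − 1.95X; [D] = 5.85X.
Kc = [D]^3 / ([C]).
Setting equal to 84.5 and solving for X on (0,1) gives X = 0.656.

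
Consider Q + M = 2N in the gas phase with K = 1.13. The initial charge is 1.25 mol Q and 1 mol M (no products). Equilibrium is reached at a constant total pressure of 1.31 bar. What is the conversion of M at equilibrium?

X = 0.387

Let X = conversion of M (basis 1 mol M); extent of reaction ξ = X.
Species balance: n_Q = 1.25 − X; n_M = 1 − X; n_N = 2X.
Total moles n_T = 2.25 (Δν = 0, constant).
With p_i = (n_i/n_T)P, K = p_N^2 / (p_Q p_M).
Substituting and setting equal to 1.13 gives a polynomial in X; the root in (0,1) is X = 0.387.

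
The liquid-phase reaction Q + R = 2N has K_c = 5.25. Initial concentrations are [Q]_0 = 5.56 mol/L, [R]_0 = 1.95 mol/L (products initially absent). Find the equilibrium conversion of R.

Let X = conversion of R; extent ξ = 1.95·X mol/L.
Concentrations: [Q] = 5.56 − 1.95X; [R] = 1.95 − 1.95X; [N] = 3.9X.
K_c = [N]^2 / ([Q] [R]).
Equating to 5.25: the physical root is X = 0.778.

X = 0.778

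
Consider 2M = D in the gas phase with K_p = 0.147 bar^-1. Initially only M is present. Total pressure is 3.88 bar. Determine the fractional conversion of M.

X = 0.448

Let X = conversion of M (basis 1 mol M); extent of reaction ξ = 0.5X.
Moles: n_M = 1 − X; n_D = 0.5X.
Summing: n_T = 1 − 0.5X.
y_i = n_i/n_T, p_i = y_i·P. K_p = p_D / (p_M^2).
Setting this equal to 0.147 bar^-1 and taking the physical root (0 < X < 1) gives X = 0.448.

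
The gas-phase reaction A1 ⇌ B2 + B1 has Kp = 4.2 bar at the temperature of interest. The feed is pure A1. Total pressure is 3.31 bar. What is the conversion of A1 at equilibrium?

Take 1 mol A1 as basis and let X be its fractional conversion, so ξ = X.
Mole table: n_A1 = 1 − X; n_B2 = X; n_B1 = X.
Total moles n_T = 1 + X.
With p_i = (n_i/n_T)P, Kp = p_B2 p_B1 / (p_A1).
Substituting and setting equal to 4.2 bar gives a polynomial in X; the root in (0,1) is X = 0.748.

X = 0.748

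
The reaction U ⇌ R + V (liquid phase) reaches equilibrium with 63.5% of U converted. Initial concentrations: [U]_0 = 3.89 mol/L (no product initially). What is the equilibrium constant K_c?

K_c = 4.3 mol/L

Let X = conversion of U.
Concentrations: [U] = 3.89 − 3.89X; [R] = 3.89X; [V] = 3.89X.
At X = 0.635: [U] = 1.42, [R] = 2.47, [V] = 2.47.
K_c = [R] [V] / ([U]) = 4.3 mol/L.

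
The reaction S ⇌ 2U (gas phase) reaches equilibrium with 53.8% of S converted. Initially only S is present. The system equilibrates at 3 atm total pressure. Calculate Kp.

Kp = 4.89 atm

Basis: 1 mol S initially; let X = conversion of S. Extent ξ = X.
At extent ξ: n_S = 1 − X; n_U = 2X.
Summing: n_T = 1 + X.
At X = 0.538: n_S = 0.462, n_U = 1.08, n_T = 1.54.
p_i = (n_i/n_T)·P. Kp = p_U^2 / (p_S) = 4.89 atm.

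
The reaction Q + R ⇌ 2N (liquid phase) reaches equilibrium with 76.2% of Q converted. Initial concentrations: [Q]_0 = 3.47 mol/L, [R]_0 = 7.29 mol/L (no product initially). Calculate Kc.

Let X = conversion of Q.
Concentrations: [Q] = 3.47 − 3.47X; [R] = 7.29 − 3.47X; [N] = 6.94X.
At X = 0.762: [Q] = 0.826, [R] = 4.65, [N] = 5.29.
Kc = [N]^2 / ([Q] [R]) = 7.29.

Kc = 7.29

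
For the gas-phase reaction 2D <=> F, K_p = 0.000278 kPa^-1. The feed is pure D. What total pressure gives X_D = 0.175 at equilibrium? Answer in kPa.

Take 1 mol D as basis and let X be its fractional conversion, so ξ = 0.5X.
Species balance: n_D = 1 − X; n_F = 0.5X.
n_T = Σnᵢ = 1 − 0.5X.
K_p = p_F / (p_D^2) with p_i = (n_i/n_T)·P.
At X = 0.175: the mole-fraction product g(X) = Π y_i^ν_i = 0.1173. Since K_p = g(X)·P^{-1}, P = (g/K_p)^(1/1) = (0.1173/0.000278)^(1/1) = 422 kPa.

P = 422 kPa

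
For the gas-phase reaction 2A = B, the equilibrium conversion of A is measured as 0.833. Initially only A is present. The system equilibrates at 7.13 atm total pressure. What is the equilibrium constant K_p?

Let X = conversion of A (basis 1 mol A); extent of reaction ξ = 0.5X.
At extent ξ: n_A = 1 − X; n_B = 0.5X.
Summing: n_T = 1 − 0.5X.
At X = 0.833: n_A = 0.167, n_B = 0.416, n_T = 0.584.
p_i = (n_i/n_T)·P. K_p = p_B / (p_A^2) = 1.22 atm^-1.

K_p = 1.22 atm^-1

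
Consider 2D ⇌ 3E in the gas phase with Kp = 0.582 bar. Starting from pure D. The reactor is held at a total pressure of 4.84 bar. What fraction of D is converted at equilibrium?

X = 0.277

Take 1 mol D as basis and let X be its fractional conversion, so ξ = 0.5X.
Moles: n_D = 1 − X; n_E = 1.5X.
Total moles n_T = 1 + 0.5X.
With p_i = (n_i/n_T)P, Kp = p_E^3 / (p_D^2).
Equating to 0.582 bar and solving on 0 < X < 1: X = 0.277.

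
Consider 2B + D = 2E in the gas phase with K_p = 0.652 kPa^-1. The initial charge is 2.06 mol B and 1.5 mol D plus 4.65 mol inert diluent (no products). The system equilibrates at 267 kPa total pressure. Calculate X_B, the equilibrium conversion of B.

Take 2.06 mol B as basis and let X be its fractional conversion, so ξ = 1.03X.
Mole table: n_B = 2.06 − 2.06X; n_D = 1.5 − 1.03X; n_E = 2.06X; n_I = 4.65 (inert).
n_T = Σnᵢ = 8.21 − 1.03X.
Mole fractions y_i = n_i/n_T; K_p = p_E^2 / (p_B^2 p_D) with p_i = y_i·P.
Setting this equal to 0.652 kPa^-1 and taking the physical root (0 < X < 1) gives X = 0.800.

X = 0.800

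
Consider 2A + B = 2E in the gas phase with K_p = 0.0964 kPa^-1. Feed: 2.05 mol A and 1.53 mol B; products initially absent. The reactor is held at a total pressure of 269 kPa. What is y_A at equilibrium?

y_A = 0.197

Let X = conversion of A (basis 2.05 mol A); extent of reaction ξ = 1.02X.
Species balance: n_A = 2.05 − 2.05X; n_B = 1.53 − 1.02X; n_E = 2.05X.
Summing: n_T = 3.58 − 1.02X.
y_i = n_i/n_T, p_i = y_i·P. K_p = p_E^2 / (p_A^2 p_B).
Substituting and setting equal to 0.0964 kPa^-1 gives a polynomial in X; the root in (0,1) is X = 0.728.
Then n_A = 0.557, n_T = 2.83, so y_A = 0.197.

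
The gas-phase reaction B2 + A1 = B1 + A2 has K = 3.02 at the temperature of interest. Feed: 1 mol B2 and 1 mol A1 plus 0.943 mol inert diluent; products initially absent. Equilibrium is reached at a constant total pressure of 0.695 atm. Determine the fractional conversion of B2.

X = 0.635

Basis: 1 mol B2 initially; let X = conversion of B2. Extent ξ = X.
Mole table: n_B2 = 1 − X; n_A1 = 1 − X; n_B1 = X; n_A2 = X; n_I = 0.943 (inert).
Total moles n_T = 2.94 (Δν = 0, constant).
Mole fractions y_i = n_i/n_T; K = p_B1 p_A2 / (p_B2 p_A1) with p_i = y_i·P.
Equating to 3.02 and solving on 0 < X < 1: X = 0.635.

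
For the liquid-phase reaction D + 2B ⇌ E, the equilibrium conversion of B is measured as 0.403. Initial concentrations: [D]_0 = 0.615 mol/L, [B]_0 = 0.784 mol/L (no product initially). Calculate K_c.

Let X = conversion of B.
Concentrations: [D] = 0.615 − 0.392X; [B] = 0.784 − 0.784X; [E] = 0.392X.
At X = 0.403: [D] = 0.457, [B] = 0.468, [E] = 0.158.
K_c = [E] / ([D] [B]^2) = 1.58 (mol/L)^-2.

K_c = 1.58 (mol/L)^-2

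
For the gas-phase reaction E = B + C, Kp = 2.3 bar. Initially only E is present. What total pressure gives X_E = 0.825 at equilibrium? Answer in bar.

P = 1.08 bar

Let X = conversion of E (basis 1 mol E); extent of reaction ξ = X.
Species balance: n_E = 1 − X; n_B = X; n_C = X.
Total moles n_T = 1 + X.
Kp = p_B p_C / (p_E) with p_i = (n_i/n_T)·P.
At X = 0.825: the mole-fraction product g(X) = Π y_i^ν_i = 2.131. Since Kp = g(X)·P^{1}, P = (Kp/g)^(1/1) = (2.3/2.131)^(1/1) = 1.08 bar.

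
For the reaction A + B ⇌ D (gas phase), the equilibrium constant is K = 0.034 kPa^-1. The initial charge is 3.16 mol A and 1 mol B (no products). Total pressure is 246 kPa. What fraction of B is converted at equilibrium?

Take 1 mol B as basis and let X be its fractional conversion, so ξ = X.
Moles: n_A = 3.16 − X; n_B = 1 − X; n_D = X.
n_T = Σnᵢ = 4.16 − X.
y_i = n_i/n_T, p_i = y_i·P. K = p_D / (p_A p_B).
This yields a degree-2 equation in X; solving on (0,1), X = 0.854.

X = 0.854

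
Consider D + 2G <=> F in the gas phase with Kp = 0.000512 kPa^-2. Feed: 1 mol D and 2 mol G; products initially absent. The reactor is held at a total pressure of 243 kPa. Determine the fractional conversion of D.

X = 0.760

Take 1 mol D as basis and let X be its fractional conversion, so ξ = X.
At extent ξ: n_D = 1 − X; n_G = 2 − 2X; n_F = X.
n_T = Σnᵢ = 3 − 2X.
With p_i = (n_i/n_T)P, Kp = p_F / (p_D p_G^2).
Equating to 0.000512 kPa^-2 and solving on 0 < X < 1: X = 0.760.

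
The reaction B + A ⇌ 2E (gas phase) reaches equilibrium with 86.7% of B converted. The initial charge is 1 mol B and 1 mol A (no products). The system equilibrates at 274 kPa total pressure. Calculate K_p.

K_p = 170

Take 1 mol B as basis and let X be its fractional conversion, so ξ = X.
Mole table: n_B = 1 − X; n_A = 1 − X; n_E = 2X.
Since Δν = 0, n_T = 2 throughout.
At X = 0.867: n_B = 0.133, n_A = 0.133, n_E = 1.73, n_T = 2.
p_i = (n_i/n_T)·P. K_p = p_E^2 / (p_B p_A) = 170.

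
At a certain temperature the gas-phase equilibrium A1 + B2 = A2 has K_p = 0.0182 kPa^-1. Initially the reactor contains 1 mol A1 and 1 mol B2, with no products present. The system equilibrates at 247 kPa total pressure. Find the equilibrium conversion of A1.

Take 1 mol A1 as basis and let X be its fractional conversion, so ξ = X.
At extent ξ: n_A1 = 1 − X; n_B2 = 1 − X; n_A2 = X.
Summing: n_T = 2 − X.
y_i = n_i/n_T, p_i = y_i·P. K_p = p_A2 / (p_A1 p_B2).
Equating to 0.0182 kPa^-1 and solving on 0 < X < 1: X = 0.573.

X = 0.573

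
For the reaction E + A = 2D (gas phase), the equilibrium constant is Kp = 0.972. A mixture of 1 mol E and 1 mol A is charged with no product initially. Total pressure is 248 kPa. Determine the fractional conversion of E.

Let X = conversion of E (basis 1 mol E); extent of reaction ξ = X.
At extent ξ: n_E = 1 − X; n_A = 1 − X; n_D = 2X.
n_T stays at 2 (no change in mole number).
With p_i = (n_i/n_T)P, Kp = p_D^2 / (p_E p_A).
Setting this equal to 0.972 and taking the physical root (0 < X < 1) gives X = 0.330.

X = 0.330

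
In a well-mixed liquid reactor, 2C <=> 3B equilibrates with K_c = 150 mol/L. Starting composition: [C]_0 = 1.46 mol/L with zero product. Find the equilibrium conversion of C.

Let X = conversion of C; extent ξ = 1.46X/2 mol/L.
Concentrations: [C] = 1.46 − 1.46X; [B] = 2.19X.
K_c = [B]^3 / ([C]^2).
Setting equal to 150 and solving for X on (0,1) gives X = 0.856.

X = 0.856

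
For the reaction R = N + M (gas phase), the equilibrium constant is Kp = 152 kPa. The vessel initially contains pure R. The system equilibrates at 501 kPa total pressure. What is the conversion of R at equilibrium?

X = 0.482

Basis: 1 mol R initially; let X = conversion of R. Extent ξ = X.
At extent ξ: n_R = 1 − X; n_N = X; n_M = X.
n_T = Σnᵢ = 1 + X.
Mole fractions y_i = n_i/n_T; Kp = p_N p_M / (p_R) with p_i = y_i·P.
This yields a degree-2 equation in X; solving on (0,1), X = 0.482.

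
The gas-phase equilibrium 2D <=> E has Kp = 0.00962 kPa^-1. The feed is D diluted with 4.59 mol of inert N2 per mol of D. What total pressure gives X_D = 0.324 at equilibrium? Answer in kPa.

Let X = conversion of D (basis 1 mol D); extent of reaction ξ = 0.5X.
Moles: n_D = 1 − X; n_E = 0.5X; n_I = 4.59 (inert).
Total moles n_T = 5.59 − 0.5X.
Kp = p_E / (p_D^2) with p_i = (n_i/n_T)·P.
At X = 0.324: the mole-fraction product g(X) = Π y_i^ν_i = 1.924. Since Kp = g(X)·P^{-1}, P = (g/Kp)^(1/1) = (1.924/0.00962)^(1/1) = 200 kPa.

P = 200 kPa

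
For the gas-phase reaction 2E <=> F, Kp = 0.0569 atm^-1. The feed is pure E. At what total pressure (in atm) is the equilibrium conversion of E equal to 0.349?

P = 5.97 atm

Let X = conversion of E (basis 1 mol E); extent of reaction ξ = 0.5X.
Mole table: n_E = 1 − X; n_F = 0.5X.
Summing: n_T = 1 − 0.5X.
Kp = p_F / (p_E^2) with p_i = (n_i/n_T)·P.
At X = 0.349: the mole-fraction product g(X) = Π y_i^ν_i = 0.3399. Since Kp = g(X)·P^{-1}, P = (g/Kp)^(1/1) = (0.3399/0.0569)^(1/1) = 5.97 atm.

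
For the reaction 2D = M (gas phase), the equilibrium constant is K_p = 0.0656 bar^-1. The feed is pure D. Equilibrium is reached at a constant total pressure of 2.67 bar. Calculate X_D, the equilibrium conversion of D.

Take 1 mol D as basis and let X be its fractional conversion, so ξ = 0.5X.
Mole table: n_D = 1 − X; n_M = 0.5X.
Total moles n_T = 1 − 0.5X.
With p_i = (n_i/n_T)P, K_p = p_M / (p_D^2).
Substituting and setting equal to 0.0656 bar^-1 gives a polynomial in X; the root in (0,1) is X = 0.233.

X = 0.233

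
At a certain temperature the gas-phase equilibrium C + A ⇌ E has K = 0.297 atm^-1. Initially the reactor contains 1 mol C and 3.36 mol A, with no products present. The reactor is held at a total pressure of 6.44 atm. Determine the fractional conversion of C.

Take 1 mol C as basis and let X be its fractional conversion, so ξ = X.
Species balance: n_C = 1 − X; n_A = 3.36 − X; n_E = X.
Summing: n_T = 4.36 − X.
y_i = n_i/n_T, p_i = y_i·P. K = p_E / (p_C p_A).
Equating to 0.297 atm^-1 and solving on 0 < X < 1: X = 0.584.

X = 0.584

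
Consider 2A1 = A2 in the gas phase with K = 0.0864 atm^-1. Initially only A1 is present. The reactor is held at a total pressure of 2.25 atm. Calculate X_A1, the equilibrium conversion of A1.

Basis: 1 mol A1 initially; let X = conversion of A1. Extent ξ = 0.5X.
Species balance: n_A1 = 1 − X; n_A2 = 0.5X.
Total moles n_T = 1 − 0.5X.
With p_i = (n_i/n_T)P, K = p_A2 / (p_A1^2).
Equating to 0.0864 atm^-1 and solving on 0 < X < 1: X = 0.250.

X = 0.250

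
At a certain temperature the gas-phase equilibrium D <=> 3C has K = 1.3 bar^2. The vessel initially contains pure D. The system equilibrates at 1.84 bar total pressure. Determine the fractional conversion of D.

X = 0.294

Let X = conversion of D (basis 1 mol D); extent of reaction ξ = X.
Moles: n_D = 1 − X; n_C = 3X.
Summing: n_T = 1 + 2X.
With p_i = (n_i/n_T)P, K = p_C^3 / (p_D).
This yields a degree-3 equation in X; solving on (0,1), X = 0.294.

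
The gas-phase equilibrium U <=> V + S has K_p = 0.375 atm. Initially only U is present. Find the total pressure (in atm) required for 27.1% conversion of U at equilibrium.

P = 4.73 atm

Let X = conversion of U (basis 1 mol U); extent of reaction ξ = X.
Species balance: n_U = 1 − X; n_V = X; n_S = X.
Total moles n_T = 1 + X.
K_p = p_V p_S / (p_U) with p_i = (n_i/n_T)·P.
At X = 0.271: the mole-fraction product g(X) = Π y_i^ν_i = 0.07926. Since K_p = g(X)·P^{1}, P = (K_p/g)^(1/1) = (0.375/0.07926)^(1/1) = 4.73 atm.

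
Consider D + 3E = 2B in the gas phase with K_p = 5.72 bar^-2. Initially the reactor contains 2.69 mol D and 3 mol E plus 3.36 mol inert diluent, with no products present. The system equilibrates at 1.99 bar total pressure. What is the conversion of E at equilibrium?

X = 0.592

Basis: 3 mol E initially; let X = conversion of E. Extent ξ = X.
Species balance: n_D = 2.69 − X; n_E = 3 − 3X; n_B = 2X; n_I = 3.36 (inert).
Total moles n_T = 9.05 − 2X.
y_i = n_i/n_T, p_i = y_i·P. K_p = p_B^2 / (p_D p_E^3).
Substituting and setting equal to 5.72 bar^-2 gives a polynomial in X; the root in (0,1) is X = 0.592.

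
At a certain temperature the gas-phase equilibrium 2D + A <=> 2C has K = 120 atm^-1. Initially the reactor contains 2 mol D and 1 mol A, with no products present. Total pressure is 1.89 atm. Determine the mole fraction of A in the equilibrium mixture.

Take 2 mol D as basis and let X be its fractional conversion, so ξ = X.
Species balance: n_D = 2 − 2X; n_A = 1 − X; n_C = 2X.
n_T = Σnᵢ = 3 − X.
y_i = n_i/n_T, p_i = y_i·P. K = p_C^2 / (p_D^2 p_A).
Equating to 120 atm^-1 and solving on 0 < X < 1: X = 0.814.
Then n_A = 0.186, n_T = 2.19, so y_A = 0.085.

y_A = 0.085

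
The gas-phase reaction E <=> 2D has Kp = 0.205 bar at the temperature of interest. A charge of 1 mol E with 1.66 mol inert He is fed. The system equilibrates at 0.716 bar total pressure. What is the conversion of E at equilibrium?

X = 0.370

Basis: 1 mol E initially; let X = conversion of E. Extent ξ = X.
Moles: n_E = 1 − X; n_D = 2X; n_I = 1.66 (inert).
Summing: n_T = 2.66 + X.
y_i = n_i/n_T, p_i = y_i·P. Kp = p_D^2 / (p_E).
Substituting and setting equal to 0.205 bar gives a polynomial in X; the root in (0,1) is X = 0.370.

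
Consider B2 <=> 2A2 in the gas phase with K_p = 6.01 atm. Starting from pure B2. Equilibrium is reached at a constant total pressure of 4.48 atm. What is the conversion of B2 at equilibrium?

Take 1 mol B2 as basis and let X be its fractional conversion, so ξ = X.
Mole table: n_B2 = 1 − X; n_A2 = 2X.
n_T = Σnᵢ = 1 + X.
With p_i = (n_i/n_T)P, K_p = p_A2^2 / (p_B2).
This yields a degree-2 equation in X; solving on (0,1), X = 0.501.

X = 0.501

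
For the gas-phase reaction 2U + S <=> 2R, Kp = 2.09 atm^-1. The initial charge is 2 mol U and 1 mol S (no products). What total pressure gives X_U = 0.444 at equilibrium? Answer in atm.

Basis: 2 mol U initially; let X = conversion of U. Extent ξ = X.
Mole table: n_U = 2 − 2X; n_S = 1 − X; n_R = 2X.
Summing: n_T = 3 − X.
Kp = p_R^2 / (p_U^2 p_S) with p_i = (n_i/n_T)·P.
At X = 0.444: the mole-fraction product g(X) = Π y_i^ν_i = 2.932. Since Kp = g(X)·P^{-1}, P = (g/Kp)^(1/1) = (2.932/2.09)^(1/1) = 1.4 atm.

P = 1.4 atm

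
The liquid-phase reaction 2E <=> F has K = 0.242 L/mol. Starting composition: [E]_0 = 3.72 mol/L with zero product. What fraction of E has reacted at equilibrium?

X = 0.482

Let X = conversion of E; extent ξ = 3.72X/2 mol/L.
Concentrations: [E] = 3.72 − 3.72X; [F] = 1.86X.
K = [F] / ([E]^2).
Setting equal to 0.242 and solving for X on (0,1) gives X = 0.482.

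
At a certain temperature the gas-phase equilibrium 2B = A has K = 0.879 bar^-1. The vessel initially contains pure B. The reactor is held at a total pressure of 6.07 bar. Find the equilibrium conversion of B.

X = 0.788

Let X = conversion of B (basis 1 mol B); extent of reaction ξ = 0.5X.
Moles: n_B = 1 − X; n_A = 0.5X.
n_T = Σnᵢ = 1 − 0.5X.
Mole fractions y_i = n_i/n_T; K = p_A / (p_B^2) with p_i = y_i·P.
Setting this equal to 0.879 bar^-1 and taking the physical root (0 < X < 1) gives X = 0.788.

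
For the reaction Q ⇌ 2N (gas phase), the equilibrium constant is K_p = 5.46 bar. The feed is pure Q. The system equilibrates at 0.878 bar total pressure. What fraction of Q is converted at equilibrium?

Basis: 1 mol Q initially; let X = conversion of Q. Extent ξ = X.
At extent ξ: n_Q = 1 − X; n_N = 2X.
n_T = Σnᵢ = 1 + X.
With p_i = (n_i/n_T)P, K_p = p_N^2 / (p_Q).
This yields a degree-2 equation in X; solving on (0,1), X = 0.780.

X = 0.780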